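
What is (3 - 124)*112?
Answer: -13552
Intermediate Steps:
(3 - 124)*112 = -121*112 = -13552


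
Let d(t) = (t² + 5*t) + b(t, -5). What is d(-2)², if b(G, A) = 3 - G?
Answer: 1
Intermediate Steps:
d(t) = 3 + t² + 4*t (d(t) = (t² + 5*t) + (3 - t) = 3 + t² + 4*t)
d(-2)² = (3 + (-2)² + 4*(-2))² = (3 + 4 - 8)² = (-1)² = 1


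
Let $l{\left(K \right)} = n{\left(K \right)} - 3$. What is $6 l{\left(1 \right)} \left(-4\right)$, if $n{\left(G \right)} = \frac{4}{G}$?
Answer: $-24$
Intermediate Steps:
$l{\left(K \right)} = -3 + \frac{4}{K}$ ($l{\left(K \right)} = \frac{4}{K} - 3 = -3 + \frac{4}{K}$)
$6 l{\left(1 \right)} \left(-4\right) = 6 \left(-3 + \frac{4}{1}\right) \left(-4\right) = 6 \left(-3 + 4 \cdot 1\right) \left(-4\right) = 6 \left(-3 + 4\right) \left(-4\right) = 6 \cdot 1 \left(-4\right) = 6 \left(-4\right) = -24$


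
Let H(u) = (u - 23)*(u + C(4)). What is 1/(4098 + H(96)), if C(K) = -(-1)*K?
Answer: 1/11398 ≈ 8.7735e-5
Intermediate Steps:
C(K) = K
H(u) = (-23 + u)*(4 + u) (H(u) = (u - 23)*(u + 4) = (-23 + u)*(4 + u))
1/(4098 + H(96)) = 1/(4098 + (-92 + 96² - 19*96)) = 1/(4098 + (-92 + 9216 - 1824)) = 1/(4098 + 7300) = 1/11398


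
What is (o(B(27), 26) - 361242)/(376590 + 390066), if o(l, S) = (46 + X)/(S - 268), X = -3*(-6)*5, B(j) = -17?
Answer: -21855175/46382688 ≈ -0.47119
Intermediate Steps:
X = 90 (X = 18*5 = 90)
o(l, S) = 136/(-268 + S) (o(l, S) = (46 + 90)/(S - 268) = 136/(-268 + S))
(o(B(27), 26) - 361242)/(376590 + 390066) = (136/(-268 + 26) - 361242)/(376590 + 390066) = (136/(-242) - 361242)/766656 = (136*(-1/242) - 361242)*(1/766656) = (-68/121 - 361242)*(1/766656) = -43710350/121*1/766656 = -21855175/46382688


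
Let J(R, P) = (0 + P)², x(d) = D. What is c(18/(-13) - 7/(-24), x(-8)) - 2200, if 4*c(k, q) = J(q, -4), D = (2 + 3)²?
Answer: -2196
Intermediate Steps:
D = 25 (D = 5² = 25)
x(d) = 25
J(R, P) = P²
c(k, q) = 4 (c(k, q) = (¼)*(-4)² = (¼)*16 = 4)
c(18/(-13) - 7/(-24), x(-8)) - 2200 = 4 - 2200 = -2196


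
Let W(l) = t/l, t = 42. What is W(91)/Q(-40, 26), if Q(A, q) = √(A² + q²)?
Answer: 3*√569/7397 ≈ 0.0096744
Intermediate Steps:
W(l) = 42/l
W(91)/Q(-40, 26) = (42/91)/(√((-40)² + 26²)) = (42*(1/91))/(√(1600 + 676)) = 6/(13*(√2276)) = 6/(13*((2*√569))) = 6*(√569/1138)/13 = 3*√569/7397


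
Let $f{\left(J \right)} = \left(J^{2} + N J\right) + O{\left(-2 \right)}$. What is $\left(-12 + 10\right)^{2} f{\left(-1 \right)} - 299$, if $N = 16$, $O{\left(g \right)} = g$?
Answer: $-367$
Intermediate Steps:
$f{\left(J \right)} = -2 + J^{2} + 16 J$ ($f{\left(J \right)} = \left(J^{2} + 16 J\right) - 2 = -2 + J^{2} + 16 J$)
$\left(-12 + 10\right)^{2} f{\left(-1 \right)} - 299 = \left(-12 + 10\right)^{2} \left(-2 + \left(-1\right)^{2} + 16 \left(-1\right)\right) - 299 = \left(-2\right)^{2} \left(-2 + 1 - 16\right) - 299 = 4 \left(-17\right) - 299 = -68 - 299 = -367$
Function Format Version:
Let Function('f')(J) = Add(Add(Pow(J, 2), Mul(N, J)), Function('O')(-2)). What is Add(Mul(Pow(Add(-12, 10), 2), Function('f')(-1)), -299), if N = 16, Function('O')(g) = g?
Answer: -367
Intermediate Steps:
Function('f')(J) = Add(-2, Pow(J, 2), Mul(16, J)) (Function('f')(J) = Add(Add(Pow(J, 2), Mul(16, J)), -2) = Add(-2, Pow(J, 2), Mul(16, J)))
Add(Mul(Pow(Add(-12, 10), 2), Function('f')(-1)), -299) = Add(Mul(Pow(Add(-12, 10), 2), Add(-2, Pow(-1, 2), Mul(16, -1))), -299) = Add(Mul(Pow(-2, 2), Add(-2, 1, -16)), -299) = Add(Mul(4, -17), -299) = Add(-68, -299) = -367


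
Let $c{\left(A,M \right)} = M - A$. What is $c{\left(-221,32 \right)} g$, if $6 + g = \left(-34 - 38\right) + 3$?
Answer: $-18975$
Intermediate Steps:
$g = -75$ ($g = -6 + \left(\left(-34 - 38\right) + 3\right) = -6 + \left(-72 + 3\right) = -6 - 69 = -75$)
$c{\left(-221,32 \right)} g = \left(32 - -221\right) \left(-75\right) = \left(32 + 221\right) \left(-75\right) = 253 \left(-75\right) = -18975$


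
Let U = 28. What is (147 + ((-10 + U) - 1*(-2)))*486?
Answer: 81162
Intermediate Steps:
(147 + ((-10 + U) - 1*(-2)))*486 = (147 + ((-10 + 28) - 1*(-2)))*486 = (147 + (18 + 2))*486 = (147 + 20)*486 = 167*486 = 81162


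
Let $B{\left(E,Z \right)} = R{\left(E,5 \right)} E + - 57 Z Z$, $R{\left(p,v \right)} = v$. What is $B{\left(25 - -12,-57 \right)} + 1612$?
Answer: $-183396$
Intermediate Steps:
$B{\left(E,Z \right)} = - 57 Z^{2} + 5 E$ ($B{\left(E,Z \right)} = 5 E + - 57 Z Z = 5 E - 57 Z^{2} = - 57 Z^{2} + 5 E$)
$B{\left(25 - -12,-57 \right)} + 1612 = \left(- 57 \left(-57\right)^{2} + 5 \left(25 - -12\right)\right) + 1612 = \left(\left(-57\right) 3249 + 5 \left(25 + 12\right)\right) + 1612 = \left(-185193 + 5 \cdot 37\right) + 1612 = \left(-185193 + 185\right) + 1612 = -185008 + 1612 = -183396$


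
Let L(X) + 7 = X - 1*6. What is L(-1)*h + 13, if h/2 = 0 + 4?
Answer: -99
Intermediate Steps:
h = 8 (h = 2*(0 + 4) = 2*4 = 8)
L(X) = -13 + X (L(X) = -7 + (X - 1*6) = -7 + (X - 6) = -7 + (-6 + X) = -13 + X)
L(-1)*h + 13 = (-13 - 1)*8 + 13 = -14*8 + 13 = -112 + 13 = -99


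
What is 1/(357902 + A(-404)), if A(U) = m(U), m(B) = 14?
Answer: 1/357916 ≈ 2.7940e-6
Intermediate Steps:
A(U) = 14
1/(357902 + A(-404)) = 1/(357902 + 14) = 1/357916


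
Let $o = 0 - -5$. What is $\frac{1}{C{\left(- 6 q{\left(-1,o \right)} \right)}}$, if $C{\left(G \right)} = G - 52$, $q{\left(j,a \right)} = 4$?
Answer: $- \frac{1}{76} \approx -0.013158$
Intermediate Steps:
$o = 5$ ($o = 0 + 5 = 5$)
$C{\left(G \right)} = -52 + G$ ($C{\left(G \right)} = G - 52 = -52 + G$)
$\frac{1}{C{\left(- 6 q{\left(-1,o \right)} \right)}} = \frac{1}{-52 - 24} = \frac{1}{-76} = - \frac{1}{76}$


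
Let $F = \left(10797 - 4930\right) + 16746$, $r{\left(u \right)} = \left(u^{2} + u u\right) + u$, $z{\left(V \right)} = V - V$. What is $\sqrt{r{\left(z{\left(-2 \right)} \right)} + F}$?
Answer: $\sqrt{22613} \approx 150.38$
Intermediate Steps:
$z{\left(V \right)} = 0$
$r{\left(u \right)} = u + 2 u^{2}$ ($r{\left(u \right)} = \left(u^{2} + u^{2}\right) + u = 2 u^{2} + u = u + 2 u^{2}$)
$F = 22613$ ($F = 5867 + 16746 = 22613$)
$\sqrt{r{\left(z{\left(-2 \right)} \right)} + F} = \sqrt{0 \left(1 + 2 \cdot 0\right) + 22613} = \sqrt{0 \left(1 + 0\right) + 22613} = \sqrt{0 \cdot 1 + 22613} = \sqrt{0 + 22613} = \sqrt{22613}$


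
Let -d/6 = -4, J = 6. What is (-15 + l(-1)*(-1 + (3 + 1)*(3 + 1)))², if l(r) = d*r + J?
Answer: 81225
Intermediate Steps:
d = 24 (d = -6*(-4) = 24)
l(r) = 6 + 24*r (l(r) = 24*r + 6 = 6 + 24*r)
(-15 + l(-1)*(-1 + (3 + 1)*(3 + 1)))² = (-15 + (6 + 24*(-1))*(-1 + (3 + 1)*(3 + 1)))² = (-15 + (6 - 24)*(-1 + 4*4))² = (-15 - 18*(-1 + 16))² = (-15 - 18*15)² = (-15 - 270)² = (-285)² = 81225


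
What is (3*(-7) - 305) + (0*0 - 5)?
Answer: -331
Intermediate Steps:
(3*(-7) - 305) + (0*0 - 5) = (-21 - 305) + (0 - 5) = -326 - 5 = -331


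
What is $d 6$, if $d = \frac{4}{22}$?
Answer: $\frac{12}{11} \approx 1.0909$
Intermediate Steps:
$d = \frac{2}{11}$ ($d = 4 \cdot \frac{1}{22} = \frac{2}{11} \approx 0.18182$)
$d 6 = \frac{2}{11} \cdot 6 = \frac{12}{11}$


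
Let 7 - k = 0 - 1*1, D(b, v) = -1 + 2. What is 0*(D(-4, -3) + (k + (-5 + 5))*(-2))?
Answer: 0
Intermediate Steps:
D(b, v) = 1
k = 8 (k = 7 - (0 - 1*1) = 7 - (0 - 1) = 7 - 1*(-1) = 7 + 1 = 8)
0*(D(-4, -3) + (k + (-5 + 5))*(-2)) = 0*(1 + (8 + (-5 + 5))*(-2)) = 0*(1 + (8 + 0)*(-2)) = 0*(1 + 8*(-2)) = 0*(1 - 16) = 0*(-15) = 0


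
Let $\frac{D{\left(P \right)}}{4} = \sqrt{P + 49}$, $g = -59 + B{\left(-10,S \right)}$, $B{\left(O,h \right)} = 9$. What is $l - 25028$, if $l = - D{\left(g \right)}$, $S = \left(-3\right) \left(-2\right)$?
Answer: $-25028 - 4 i \approx -25028.0 - 4.0 i$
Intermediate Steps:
$S = 6$
$g = -50$ ($g = -59 + 9 = -50$)
$D{\left(P \right)} = 4 \sqrt{49 + P}$ ($D{\left(P \right)} = 4 \sqrt{P + 49} = 4 \sqrt{49 + P}$)
$l = - 4 i$ ($l = - 4 \sqrt{49 - 50} = - 4 \sqrt{-1} = - 4 i \approx - 4.0 i$)
$l - 25028 = - 4 i - 25028 = -25028 - 4 i$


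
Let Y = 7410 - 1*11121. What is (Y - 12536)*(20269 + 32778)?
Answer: -861854609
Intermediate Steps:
Y = -3711 (Y = 7410 - 11121 = -3711)
(Y - 12536)*(20269 + 32778) = (-3711 - 12536)*(20269 + 32778) = -16247*53047 = -861854609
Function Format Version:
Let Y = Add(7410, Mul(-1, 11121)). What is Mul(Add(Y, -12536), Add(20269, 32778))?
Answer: -861854609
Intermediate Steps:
Y = -3711 (Y = Add(7410, -11121) = -3711)
Mul(Add(Y, -12536), Add(20269, 32778)) = Mul(Add(-3711, -12536), Add(20269, 32778)) = Mul(-16247, 53047) = -861854609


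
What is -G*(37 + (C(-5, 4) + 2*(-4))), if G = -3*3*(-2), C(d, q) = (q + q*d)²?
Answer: -5130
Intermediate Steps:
C(d, q) = (q + d*q)²
G = 18 (G = -9*(-2) = 18)
-G*(37 + (C(-5, 4) + 2*(-4))) = -18*(37 + (4²*(1 - 5)² + 2*(-4))) = -18*(37 + (16*(-4)² - 8)) = -18*(37 + (16*16 - 8)) = -18*(37 + (256 - 8)) = -18*(37 + 248) = -18*285 = -1*5130 = -5130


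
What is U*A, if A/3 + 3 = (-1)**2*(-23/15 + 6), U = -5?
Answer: -22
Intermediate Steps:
A = 22/5 (A = -9 + 3*((-1)**2*(-23/15 + 6)) = -9 + 3*(1*(-23*1/15 + 6)) = -9 + 3*(1*(-23/15 + 6)) = -9 + 3*(1*(67/15)) = -9 + 3*(67/15) = -9 + 67/5 = 22/5 ≈ 4.4000)
U*A = -5*22/5 = -22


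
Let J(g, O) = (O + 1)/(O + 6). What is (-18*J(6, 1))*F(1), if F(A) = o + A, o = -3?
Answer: 72/7 ≈ 10.286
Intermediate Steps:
J(g, O) = (1 + O)/(6 + O)
F(A) = -3 + A
(-18*J(6, 1))*F(1) = (-18*(1 + 1)/(6 + 1))*(-3 + 1) = -18*2/7*(-2) = -36/7*(-2) = 72/7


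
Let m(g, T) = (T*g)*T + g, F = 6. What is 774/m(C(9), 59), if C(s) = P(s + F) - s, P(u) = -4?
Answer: -387/22633 ≈ -0.017099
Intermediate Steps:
C(s) = -4 - s
m(g, T) = g + g*T² (m(g, T) = g*T² + g = g + g*T²)
774/m(C(9), 59) = 774/(((-4 - 1*9)*(1 + 59²))) = 774/(((-4 - 9)*(1 + 3481))) = 774/((-13*3482)) = 774/(-45266) = 774*(-1/45266) = -387/22633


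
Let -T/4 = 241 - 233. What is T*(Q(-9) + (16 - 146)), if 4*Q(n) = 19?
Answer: 4008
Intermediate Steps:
T = -32 (T = -4*(241 - 233) = -4*8 = -32)
Q(n) = 19/4 (Q(n) = (¼)*19 = 19/4)
T*(Q(-9) + (16 - 146)) = -32*(19/4 + (16 - 146)) = -32*(19/4 - 130) = -32*(-501/4) = 4008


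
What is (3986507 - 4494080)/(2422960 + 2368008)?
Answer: -507573/4790968 ≈ -0.10594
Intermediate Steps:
(3986507 - 4494080)/(2422960 + 2368008) = -507573/4790968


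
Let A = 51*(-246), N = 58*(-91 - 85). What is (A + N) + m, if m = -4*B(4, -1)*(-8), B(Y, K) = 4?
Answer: -22626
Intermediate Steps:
N = -10208 (N = 58*(-176) = -10208)
m = 128 (m = -4*4*(-8) = -16*(-8) = 128)
A = -12546
(A + N) + m = (-12546 - 10208) + 128 = -22754 + 128 = -22626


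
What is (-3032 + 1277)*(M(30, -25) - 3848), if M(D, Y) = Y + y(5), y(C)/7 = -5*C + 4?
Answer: 7055100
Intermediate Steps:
y(C) = 28 - 35*C (y(C) = 7*(-5*C + 4) = 7*(4 - 5*C) = 28 - 35*C)
M(D, Y) = -147 + Y (M(D, Y) = Y + (28 - 35*5) = Y + (28 - 175) = Y - 147 = -147 + Y)
(-3032 + 1277)*(M(30, -25) - 3848) = (-3032 + 1277)*((-147 - 25) - 3848) = -1755*(-172 - 3848) = -1755*(-4020) = 7055100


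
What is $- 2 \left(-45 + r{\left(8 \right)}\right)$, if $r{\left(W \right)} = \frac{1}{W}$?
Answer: $\frac{359}{4} \approx 89.75$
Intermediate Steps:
$- 2 \left(-45 + r{\left(8 \right)}\right) = - 2 \left(-45 + \frac{1}{8}\right) = \left(-2\right) \left(- \frac{359}{8}\right) = \frac{359}{4}$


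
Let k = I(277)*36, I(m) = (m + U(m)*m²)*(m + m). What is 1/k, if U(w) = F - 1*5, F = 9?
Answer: 1/6126657192 ≈ 1.6322e-10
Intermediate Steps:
U(w) = 4 (U(w) = 9 - 1*5 = 9 - 5 = 4)
I(m) = 2*m*(m + 4*m²) (I(m) = (m + 4*m²)*(m + m) = (m + 4*m²)*(2*m) = 2*m*(m + 4*m²))
k = 6126657192 (k = (277²*(2 + 8*277))*36 = (76729*(2 + 2216))*36 = (76729*2218)*36 = 170184922*36 = 6126657192)
1/k = 1/6126657192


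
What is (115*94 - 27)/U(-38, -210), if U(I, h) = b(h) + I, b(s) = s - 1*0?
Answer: -10783/248 ≈ -43.480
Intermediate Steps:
b(s) = s (b(s) = s + 0 = s)
U(I, h) = I + h (U(I, h) = h + I = I + h)
(115*94 - 27)/U(-38, -210) = (115*94 - 27)/(-38 - 210) = (10810 - 27)/(-248) = 10783*(-1/248) = -10783/248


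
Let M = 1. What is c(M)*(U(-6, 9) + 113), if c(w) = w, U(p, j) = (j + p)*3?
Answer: 122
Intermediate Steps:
U(p, j) = 3*j + 3*p
c(M)*(U(-6, 9) + 113) = 1*((3*9 + 3*(-6)) + 113) = 1*((27 - 18) + 113) = 1*(9 + 113) = 1*122 = 122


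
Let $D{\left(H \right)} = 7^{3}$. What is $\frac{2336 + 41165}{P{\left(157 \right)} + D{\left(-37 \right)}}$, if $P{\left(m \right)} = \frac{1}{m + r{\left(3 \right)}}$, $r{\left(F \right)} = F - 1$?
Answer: $\frac{6916659}{54538} \approx 126.82$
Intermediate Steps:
$r{\left(F \right)} = -1 + F$ ($r{\left(F \right)} = F - 1 = -1 + F$)
$D{\left(H \right)} = 343$
$P{\left(m \right)} = \frac{1}{2 + m}$ ($P{\left(m \right)} = \frac{1}{m + \left(-1 + 3\right)} = \frac{1}{m + 2} = \frac{1}{2 + m}$)
$\frac{2336 + 41165}{P{\left(157 \right)} + D{\left(-37 \right)}} = \frac{2336 + 41165}{\frac{1}{2 + 157} + 343} = \frac{43501}{\frac{1}{159} + 343} = \frac{43501}{\frac{54538}{159}} = 43501 \cdot \frac{159}{54538} = \frac{6916659}{54538}$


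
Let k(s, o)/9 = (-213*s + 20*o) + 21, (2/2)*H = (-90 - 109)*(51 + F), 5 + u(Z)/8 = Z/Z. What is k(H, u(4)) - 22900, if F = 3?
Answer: 20571611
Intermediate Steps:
u(Z) = -32 (u(Z) = -40 + 8*(Z/Z) = -40 + 8*1 = -40 + 8 = -32)
H = -10746 (H = (-90 - 109)*(51 + 3) = -199*54 = -10746)
k(s, o) = 189 - 1917*s + 180*o (k(s, o) = 9*((-213*s + 20*o) + 21) = 9*(21 - 213*s + 20*o) = 189 - 1917*s + 180*o)
k(H, u(4)) - 22900 = (189 - 1917*(-10746) + 180*(-32)) - 22900 = (189 + 20600082 - 5760) - 22900 = 20594511 - 22900 = 20571611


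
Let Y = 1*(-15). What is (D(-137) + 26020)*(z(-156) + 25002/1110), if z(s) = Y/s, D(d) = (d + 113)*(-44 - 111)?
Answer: 323584583/481 ≈ 6.7273e+5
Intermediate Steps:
Y = -15
D(d) = -17515 - 155*d (D(d) = (113 + d)*(-155) = -17515 - 155*d)
z(s) = -15/s
(D(-137) + 26020)*(z(-156) + 25002/1110) = ((-17515 - 155*(-137)) + 26020)*(-15/(-156) + 25002/1110) = ((-17515 + 21235) + 26020)*(-15*(-1/156) + 25002*(1/1110)) = (3720 + 26020)*(5/52 + 4167/185) = 29740*(217609/9620) = 323584583/481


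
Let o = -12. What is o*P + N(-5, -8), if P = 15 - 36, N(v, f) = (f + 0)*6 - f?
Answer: 212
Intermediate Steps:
N(v, f) = 5*f (N(v, f) = f*6 - f = 6*f - f = 5*f)
P = -21
o*P + N(-5, -8) = -12*(-21) + 5*(-8) = 252 - 40 = 212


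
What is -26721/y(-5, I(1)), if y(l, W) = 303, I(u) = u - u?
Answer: -8907/101 ≈ -88.188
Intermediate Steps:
I(u) = 0
-26721/y(-5, I(1)) = -26721/303 = -26721*1/303 = -8907/101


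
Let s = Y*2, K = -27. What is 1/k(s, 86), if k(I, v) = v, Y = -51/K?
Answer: 1/86 ≈ 0.011628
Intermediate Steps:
Y = 17/9 (Y = -51/(-27) = -51*(-1/27) = 17/9 ≈ 1.8889)
s = 34/9 (s = (17/9)*2 = 34/9 ≈ 3.7778)
1/k(s, 86) = 1/86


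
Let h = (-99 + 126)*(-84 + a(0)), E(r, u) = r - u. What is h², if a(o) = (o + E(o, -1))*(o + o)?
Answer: 5143824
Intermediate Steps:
a(o) = 2*o*(1 + 2*o) (a(o) = (o + (o - 1*(-1)))*(o + o) = (o + (o + 1))*(2*o) = (o + (1 + o))*(2*o) = (1 + 2*o)*(2*o) = 2*o*(1 + 2*o))
h = -2268 (h = (-99 + 126)*(-84 + 2*0*(1 + 2*0)) = 27*(-84 + 2*0*(1 + 0)) = 27*(-84 + 2*0*1) = 27*(-84 + 0) = 27*(-84) = -2268)
h² = (-2268)² = 5143824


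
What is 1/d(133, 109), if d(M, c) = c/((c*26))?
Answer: 26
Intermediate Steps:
d(M, c) = 1/26 (d(M, c) = c/((26*c)) = c*(1/(26*c)) = 1/26)
1/d(133, 109) = 1/(1/26) = 26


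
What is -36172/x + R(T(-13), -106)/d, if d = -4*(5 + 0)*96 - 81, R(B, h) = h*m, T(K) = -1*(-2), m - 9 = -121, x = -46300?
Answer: -119323357/23161575 ≈ -5.1518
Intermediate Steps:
m = -112 (m = 9 - 121 = -112)
T(K) = 2
R(B, h) = -112*h (R(B, h) = h*(-112) = -112*h)
d = -2001 (d = -4*5*96 - 81 = -20*96 - 81 = -1920 - 81 = -2001)
-36172/x + R(T(-13), -106)/d = -36172/(-46300) - 112*(-106)/(-2001) = -36172*(-1/46300) + 11872*(-1/2001) = 9043/11575 - 11872/2001 = -119323357/23161575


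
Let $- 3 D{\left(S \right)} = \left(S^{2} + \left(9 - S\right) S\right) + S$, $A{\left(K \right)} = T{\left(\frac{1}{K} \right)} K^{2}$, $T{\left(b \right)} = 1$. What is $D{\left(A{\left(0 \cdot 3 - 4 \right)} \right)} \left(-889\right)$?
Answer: $\frac{142240}{3} \approx 47413.0$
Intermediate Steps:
$A{\left(K \right)} = K^{2}$ ($A{\left(K \right)} = 1 K^{2} = K^{2}$)
$D{\left(S \right)} = - \frac{S}{3} - \frac{S^{2}}{3} - \frac{S \left(9 - S\right)}{3}$ ($D{\left(S \right)} = - \frac{\left(S^{2} + \left(9 - S\right) S\right) + S}{3} = - \frac{\left(S^{2} + S \left(9 - S\right)\right) + S}{3} = - \frac{S + S^{2} + S \left(9 - S\right)}{3} = - \frac{S}{3} - \frac{S^{2}}{3} - \frac{S \left(9 - S\right)}{3}$)
$D{\left(A{\left(0 \cdot 3 - 4 \right)} \right)} \left(-889\right) = - \frac{10 \left(0 \cdot 3 - 4\right)^{2}}{3} \left(-889\right) = - \frac{10 \left(0 - 4\right)^{2}}{3} \left(-889\right) = - \frac{10 \left(-4\right)^{2}}{3} \left(-889\right) = \left(- \frac{10}{3}\right) 16 \left(-889\right) = \left(- \frac{160}{3}\right) \left(-889\right) = \frac{142240}{3}$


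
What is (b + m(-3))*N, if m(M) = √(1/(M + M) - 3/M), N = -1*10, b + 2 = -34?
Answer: 360 - 5*√30/3 ≈ 350.87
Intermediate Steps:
b = -36 (b = -2 - 34 = -36)
N = -10
m(M) = √10*√(-1/M)/2 (m(M) = √(1/(2*M) - 3/M) = √(-5/(2*M)) = √10*√(-1/M)/2)
(b + m(-3))*N = (-36 + √10*√(-1/(-3))/2)*(-10) = (-36 + √10*√(-1*(-⅓))/2)*(-10) = (-36 + √10*√(⅓)/2)*(-10) = (-36 + √10*(√3/3)/2)*(-10) = (-36 + √30/6)*(-10) = 360 - 5*√30/3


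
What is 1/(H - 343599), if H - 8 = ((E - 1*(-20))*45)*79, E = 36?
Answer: -1/144511 ≈ -6.9199e-6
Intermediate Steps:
H = 199088 (H = 8 + ((36 - 1*(-20))*45)*79 = 8 + ((36 + 20)*45)*79 = 8 + (56*45)*79 = 8 + 2520*79 = 8 + 199080 = 199088)
1/(H - 343599) = 1/(199088 - 343599) = 1/(-144511) = -1/144511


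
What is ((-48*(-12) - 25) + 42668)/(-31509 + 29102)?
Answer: -43219/2407 ≈ -17.956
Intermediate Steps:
((-48*(-12) - 25) + 42668)/(-31509 + 29102) = ((576 - 25) + 42668)/(-2407) = (551 + 42668)*(-1/2407) = 43219*(-1/2407) = -43219/2407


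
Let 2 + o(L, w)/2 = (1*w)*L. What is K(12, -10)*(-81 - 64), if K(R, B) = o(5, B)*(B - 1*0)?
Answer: -150800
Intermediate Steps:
o(L, w) = -4 + 2*L*w (o(L, w) = -4 + 2*((1*w)*L) = -4 + 2*(w*L) = -4 + 2*(L*w) = -4 + 2*L*w)
K(R, B) = B*(-4 + 10*B) (K(R, B) = (-4 + 2*5*B)*(B - 1*0) = (-4 + 10*B)*(B + 0) = (-4 + 10*B)*B = B*(-4 + 10*B))
K(12, -10)*(-81 - 64) = (2*(-10)*(-2 + 5*(-10)))*(-81 - 64) = (2*(-10)*(-2 - 50))*(-145) = (2*(-10)*(-52))*(-145) = 1040*(-145) = -150800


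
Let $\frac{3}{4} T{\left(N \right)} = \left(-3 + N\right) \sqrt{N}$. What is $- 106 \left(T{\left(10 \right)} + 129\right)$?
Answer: $-13674 - \frac{2968 \sqrt{10}}{3} \approx -16803.0$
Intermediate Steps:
$T{\left(N \right)} = \frac{4 \sqrt{N} \left(-3 + N\right)}{3}$ ($T{\left(N \right)} = \frac{4 \left(-3 + N\right) \sqrt{N}}{3} = \frac{4 \sqrt{N} \left(-3 + N\right)}{3}$)
$- 106 \left(T{\left(10 \right)} + 129\right) = - 106 \left(\frac{4 \sqrt{10} \left(-3 + 10\right)}{3} + 129\right) = - 106 \left(\frac{4}{3} \sqrt{10} \cdot 7 + 129\right) = - 106 \left(\frac{28 \sqrt{10}}{3} + 129\right) = - 106 \left(129 + \frac{28 \sqrt{10}}{3}\right) = -13674 - \frac{2968 \sqrt{10}}{3}$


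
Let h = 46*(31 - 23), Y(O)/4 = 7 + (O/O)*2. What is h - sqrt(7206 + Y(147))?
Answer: 368 - sqrt(7242) ≈ 282.90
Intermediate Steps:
Y(O) = 36 (Y(O) = 4*(7 + (O/O)*2) = 4*(7 + 1*2) = 4*(7 + 2) = 4*9 = 36)
h = 368 (h = 46*8 = 368)
h - sqrt(7206 + Y(147)) = 368 - sqrt(7206 + 36) = 368 - sqrt(7242)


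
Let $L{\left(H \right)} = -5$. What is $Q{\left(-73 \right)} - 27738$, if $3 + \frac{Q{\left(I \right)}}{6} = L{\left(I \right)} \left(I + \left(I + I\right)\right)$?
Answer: $-21186$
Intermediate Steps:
$Q{\left(I \right)} = -18 - 90 I$ ($Q{\left(I \right)} = -18 + 6 \left(- 5 \left(I + \left(I + I\right)\right)\right) = -18 + 6 \left(- 5 \left(I + 2 I\right)\right) = -18 + 6 \left(- 5 \cdot 3 I\right) = -18 + 6 \left(- 15 I\right) = -18 - 90 I$)
$Q{\left(-73 \right)} - 27738 = \left(-18 - -6570\right) - 27738 = \left(-18 + 6570\right) - 27738 = 6552 - 27738 = -21186$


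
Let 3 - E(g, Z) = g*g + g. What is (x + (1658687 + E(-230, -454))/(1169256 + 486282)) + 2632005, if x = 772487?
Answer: 939377913786/275923 ≈ 3.4045e+6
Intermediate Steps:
E(g, Z) = 3 - g - g² (E(g, Z) = 3 - (g*g + g) = 3 - (g² + g) = 3 - (g + g²) = 3 + (-g - g²) = 3 - g - g²)
(x + (1658687 + E(-230, -454))/(1169256 + 486282)) + 2632005 = (772487 + (1658687 + (3 - 1*(-230) - 1*(-230)²))/(1169256 + 486282)) + 2632005 = (772487 + (1658687 + (3 + 230 - 1*52900))/1655538) + 2632005 = (772487 + (1658687 + (3 + 230 - 52900))*(1/1655538)) + 2632005 = (772487 + (1658687 - 52667)*(1/1655538)) + 2632005 = (772487 + 1606020*(1/1655538)) + 2632005 = (772487 + 267670/275923) + 2632005 = 213147198171/275923 + 2632005 = 939377913786/275923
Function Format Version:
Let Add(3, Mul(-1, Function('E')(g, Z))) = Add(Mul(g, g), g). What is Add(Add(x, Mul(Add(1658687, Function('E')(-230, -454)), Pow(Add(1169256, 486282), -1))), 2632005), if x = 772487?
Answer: Rational(939377913786, 275923) ≈ 3.4045e+6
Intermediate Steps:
Function('E')(g, Z) = Add(3, Mul(-1, g), Mul(-1, Pow(g, 2))) (Function('E')(g, Z) = Add(3, Mul(-1, Add(Mul(g, g), g))) = Add(3, Mul(-1, Add(Pow(g, 2), g))) = Add(3, Mul(-1, Add(g, Pow(g, 2)))) = Add(3, Add(Mul(-1, g), Mul(-1, Pow(g, 2)))) = Add(3, Mul(-1, g), Mul(-1, Pow(g, 2))))
Add(Add(x, Mul(Add(1658687, Function('E')(-230, -454)), Pow(Add(1169256, 486282), -1))), 2632005) = Add(Add(772487, Mul(Add(1658687, Add(3, Mul(-1, -230), Mul(-1, Pow(-230, 2)))), Pow(Add(1169256, 486282), -1))), 2632005) = Add(Add(772487, Mul(Add(1658687, Add(3, 230, Mul(-1, 52900))), Pow(1655538, -1))), 2632005) = Add(Add(772487, Mul(Add(1658687, Add(3, 230, -52900)), Rational(1, 1655538))), 2632005) = Add(Add(772487, Mul(Add(1658687, -52667), Rational(1, 1655538))), 2632005) = Add(Add(772487, Mul(1606020, Rational(1, 1655538))), 2632005) = Add(Add(772487, Rational(267670, 275923)), 2632005) = Add(Rational(213147198171, 275923), 2632005) = Rational(939377913786, 275923)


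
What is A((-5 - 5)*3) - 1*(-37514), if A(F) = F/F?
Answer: 37515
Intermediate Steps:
A(F) = 1
A((-5 - 5)*3) - 1*(-37514) = 1 - 1*(-37514) = 1 + 37514 = 37515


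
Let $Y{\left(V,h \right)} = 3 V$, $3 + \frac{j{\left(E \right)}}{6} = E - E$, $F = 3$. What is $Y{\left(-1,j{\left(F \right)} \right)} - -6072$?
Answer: $6069$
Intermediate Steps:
$j{\left(E \right)} = -18$ ($j{\left(E \right)} = -18 + 6 \left(E - E\right) = -18 + 6 \cdot 0 = -18 + 0 = -18$)
$Y{\left(-1,j{\left(F \right)} \right)} - -6072 = 3 \left(-1\right) - -6072 = -3 + 6072 = 6069$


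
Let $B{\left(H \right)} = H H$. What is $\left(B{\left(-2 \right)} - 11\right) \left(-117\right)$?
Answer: $819$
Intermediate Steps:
$B{\left(H \right)} = H^{2}$
$\left(B{\left(-2 \right)} - 11\right) \left(-117\right) = \left(\left(-2\right)^{2} - 11\right) \left(-117\right) = \left(4 - 11\right) \left(-117\right) = \left(-7\right) \left(-117\right) = 819$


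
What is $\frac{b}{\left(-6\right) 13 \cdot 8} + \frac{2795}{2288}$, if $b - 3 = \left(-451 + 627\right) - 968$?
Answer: $\frac{711}{286} \approx 2.486$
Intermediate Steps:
$b = -789$ ($b = 3 + \left(\left(-451 + 627\right) - 968\right) = 3 + \left(176 - 968\right) = 3 - 792 = -789$)
$\frac{b}{\left(-6\right) 13 \cdot 8} + \frac{2795}{2288} = - \frac{789}{\left(-6\right) 13 \cdot 8} + \frac{2795}{2288} = - \frac{789}{\left(-78\right) 8} + 2795 \cdot \frac{1}{2288} = - \frac{789}{-624} + \frac{215}{176} = \left(-789\right) \left(- \frac{1}{624}\right) + \frac{215}{176} = \frac{263}{208} + \frac{215}{176} = \frac{711}{286}$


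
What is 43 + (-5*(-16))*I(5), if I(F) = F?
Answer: 443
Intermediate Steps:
43 + (-5*(-16))*I(5) = 43 - 5*(-16)*5 = 43 + 80*5 = 43 + 400 = 443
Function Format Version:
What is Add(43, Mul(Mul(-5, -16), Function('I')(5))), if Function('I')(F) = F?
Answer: 443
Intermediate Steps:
Add(43, Mul(Mul(-5, -16), Function('I')(5))) = Add(43, Mul(Mul(-5, -16), 5)) = Add(43, Mul(80, 5)) = Add(43, 400) = 443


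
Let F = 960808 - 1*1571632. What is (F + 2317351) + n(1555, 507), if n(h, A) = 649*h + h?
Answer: 2717277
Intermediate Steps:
F = -610824 (F = 960808 - 1571632 = -610824)
n(h, A) = 650*h
(F + 2317351) + n(1555, 507) = (-610824 + 2317351) + 650*1555 = 1706527 + 1010750 = 2717277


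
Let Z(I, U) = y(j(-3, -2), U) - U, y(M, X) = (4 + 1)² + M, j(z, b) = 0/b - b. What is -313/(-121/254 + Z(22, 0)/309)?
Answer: 8188706/10177 ≈ 804.63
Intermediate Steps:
j(z, b) = -b (j(z, b) = 0 - b = -b)
y(M, X) = 25 + M (y(M, X) = 5² + M = 25 + M)
Z(I, U) = 27 - U (Z(I, U) = (25 - 1*(-2)) - U = (25 + 2) - U = 27 - U)
-313/(-121/254 + Z(22, 0)/309) = -313/(-121/254 + (27 - 1*0)/309) = -313/(-121*1/254 + (27 + 0)*(1/309)) = -313/(-121/254 + 27*(1/309)) = -313/(-121/254 + 9/103) = -313/(-10177/26162) = -313*(-26162/10177) = 8188706/10177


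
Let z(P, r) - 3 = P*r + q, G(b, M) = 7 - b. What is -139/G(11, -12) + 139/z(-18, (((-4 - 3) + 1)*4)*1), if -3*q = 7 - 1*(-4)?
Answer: 90767/2588 ≈ 35.072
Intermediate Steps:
q = -11/3 (q = -(7 - 1*(-4))/3 = -(7 + 4)/3 = -⅓*11 = -11/3 ≈ -3.6667)
z(P, r) = -⅔ + P*r (z(P, r) = 3 + (P*r - 11/3) = 3 + (-11/3 + P*r) = -⅔ + P*r)
-139/G(11, -12) + 139/z(-18, (((-4 - 3) + 1)*4)*1) = -139/(7 - 1*11) + 139/(-⅔ - 18*((-4 - 3) + 1)*4) = -139/(7 - 11) + 139/(-⅔ - 18*(-7 + 1)*4) = -139/(-4) + 139/(-⅔ - 18*(-6*4)) = -139*(-¼) + 139/(-⅔ - (-432)) = 139/4 + 139/(-⅔ - 18*(-24)) = 139/4 + 139/(-⅔ + 432) = 139/4 + 139/(1294/3) = 139/4 + 139*(3/1294) = 139/4 + 417/1294 = 90767/2588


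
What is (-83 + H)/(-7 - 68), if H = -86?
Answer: 169/75 ≈ 2.2533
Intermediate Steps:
(-83 + H)/(-7 - 68) = (-83 - 86)/(-7 - 68) = -169/(-75) = -1/75*(-169) = 169/75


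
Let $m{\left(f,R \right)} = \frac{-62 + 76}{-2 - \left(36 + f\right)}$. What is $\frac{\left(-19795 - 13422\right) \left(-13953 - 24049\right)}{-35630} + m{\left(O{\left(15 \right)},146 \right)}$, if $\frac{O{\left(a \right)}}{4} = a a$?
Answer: $- \frac{42287484354}{1193605} \approx -35428.0$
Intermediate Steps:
$O{\left(a \right)} = 4 a^{2}$ ($O{\left(a \right)} = 4 a a = 4 a^{2}$)
$m{\left(f,R \right)} = \frac{14}{-38 - f}$
$\frac{\left(-19795 - 13422\right) \left(-13953 - 24049\right)}{-35630} + m{\left(O{\left(15 \right)},146 \right)} = \frac{\left(-19795 - 13422\right) \left(-13953 - 24049\right)}{-35630} - \frac{14}{38 + 4 \cdot 15^{2}} = \left(-33217\right) \left(-38002\right) \left(- \frac{1}{35630}\right) - \frac{14}{38 + 4 \cdot 225} = 1262312434 \left(- \frac{1}{35630}\right) - \frac{14}{38 + 900} = - \frac{631156217}{17815} - \frac{14}{938} = - \frac{631156217}{17815} - \frac{1}{67} = - \frac{42287484354}{1193605}$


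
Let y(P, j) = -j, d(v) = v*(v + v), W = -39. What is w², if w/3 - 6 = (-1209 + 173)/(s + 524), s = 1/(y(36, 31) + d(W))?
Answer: 7399629491076/50802906025 ≈ 145.65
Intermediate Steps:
d(v) = 2*v² (d(v) = v*(2*v) = 2*v²)
s = 1/3011 (s = 1/(-1*31 + 2*(-39)²) = 1/(-31 + 2*1521) = 1/(-31 + 3042) = 1/3011 ≈ 0.00033212)
w = 2720226/225395 (w = 18 + 3*((-1209 + 173)/(1/3011 + 524)) = 18 + 3*(-1036/1577765/3011) = 18 + 3*(-1036*3011/1577765) = 18 + 3*(-445628/225395) = 18 - 1336884/225395 = 2720226/225395 ≈ 12.069)
w² = (2720226/225395)² = 7399629491076/50802906025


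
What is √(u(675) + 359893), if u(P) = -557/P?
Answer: √728781654/45 ≈ 599.91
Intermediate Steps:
√(u(675) + 359893) = √(-557/675 + 359893) = √(242927218/675) = √728781654/45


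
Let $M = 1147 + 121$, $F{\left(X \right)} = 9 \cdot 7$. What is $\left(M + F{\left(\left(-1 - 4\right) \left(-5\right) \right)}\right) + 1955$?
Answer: $3286$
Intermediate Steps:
$F{\left(X \right)} = 63$
$M = 1268$
$\left(M + F{\left(\left(-1 - 4\right) \left(-5\right) \right)}\right) + 1955 = \left(1268 + 63\right) + 1955 = 1331 + 1955 = 3286$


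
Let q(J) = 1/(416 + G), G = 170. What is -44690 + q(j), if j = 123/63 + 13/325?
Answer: -26188339/586 ≈ -44690.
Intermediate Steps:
j = 1046/525 (j = 123*(1/63) + 13*(1/325) = 41/21 + 1/25 = 1046/525 ≈ 1.9924)
q(J) = 1/586 (q(J) = 1/(416 + 170) = 1/586)
-44690 + q(j) = -44690 + 1/586 = -26188339/586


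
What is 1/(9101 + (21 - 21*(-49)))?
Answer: 1/10151 ≈ 9.8513e-5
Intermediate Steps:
1/(9101 + (21 - 21*(-49))) = 1/(9101 + (21 + 1029)) = 1/(9101 + 1050) = 1/10151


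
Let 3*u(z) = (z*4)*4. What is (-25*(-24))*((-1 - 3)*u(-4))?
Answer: 51200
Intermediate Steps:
u(z) = 16*z/3 (u(z) = ((z*4)*4)/3 = ((4*z)*4)/3 = (16*z)/3 = 16*z/3)
(-25*(-24))*((-1 - 3)*u(-4)) = (-25*(-24))*((-1 - 3)*((16/3)*(-4))) = 600*(-4*(-64/3)) = 600*(256/3) = 51200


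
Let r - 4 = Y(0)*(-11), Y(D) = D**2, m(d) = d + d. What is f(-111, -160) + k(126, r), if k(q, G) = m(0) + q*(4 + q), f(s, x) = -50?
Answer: 16330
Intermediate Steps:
m(d) = 2*d
r = 4 (r = 4 + 0**2*(-11) = 4 + 0*(-11) = 4 + 0 = 4)
k(q, G) = q*(4 + q) (k(q, G) = 2*0 + q*(4 + q) = 0 + q*(4 + q) = q*(4 + q))
f(-111, -160) + k(126, r) = -50 + 126*(4 + 126) = -50 + 126*130 = -50 + 16380 = 16330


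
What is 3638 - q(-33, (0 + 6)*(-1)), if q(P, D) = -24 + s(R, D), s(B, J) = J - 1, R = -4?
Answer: 3669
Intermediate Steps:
s(B, J) = -1 + J
q(P, D) = -25 + D (q(P, D) = -24 + (-1 + D) = -25 + D)
3638 - q(-33, (0 + 6)*(-1)) = 3638 - (-25 + (0 + 6)*(-1)) = 3638 - (-25 + 6*(-1)) = 3638 - (-25 - 6) = 3638 - 1*(-31) = 3638 + 31 = 3669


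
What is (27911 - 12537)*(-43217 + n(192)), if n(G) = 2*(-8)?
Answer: -664664142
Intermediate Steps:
n(G) = -16
(27911 - 12537)*(-43217 + n(192)) = (27911 - 12537)*(-43217 - 16) = 15374*(-43233) = -664664142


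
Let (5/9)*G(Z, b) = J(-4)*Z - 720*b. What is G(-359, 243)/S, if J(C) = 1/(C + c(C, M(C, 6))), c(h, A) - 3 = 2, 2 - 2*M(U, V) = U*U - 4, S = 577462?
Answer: -1577871/2887310 ≈ -0.54648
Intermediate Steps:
M(U, V) = 3 - U²/2 (M(U, V) = 1 - (U*U - 4)/2 = 1 - (U² - 4)/2 = 1 - (-4 + U²)/2 = 1 + (2 - U²/2) = 3 - U²/2)
c(h, A) = 5 (c(h, A) = 3 + 2 = 5)
J(C) = 1/(5 + C) (J(C) = 1/(C + 5) = 1/(5 + C))
G(Z, b) = -1296*b + 9*Z/5 (G(Z, b) = 9*(Z/(5 - 4) - 720*b)/5 = 9*(Z/1 - 720*b)/5 = 9*(1*Z - 720*b)/5 = 9*(Z - 720*b)/5 = -1296*b + 9*Z/5)
G(-359, 243)/S = (-1296*243 + (9/5)*(-359))/577462 = (-314928 - 3231/5)*(1/577462) = -1577871/5*1/577462 = -1577871/2887310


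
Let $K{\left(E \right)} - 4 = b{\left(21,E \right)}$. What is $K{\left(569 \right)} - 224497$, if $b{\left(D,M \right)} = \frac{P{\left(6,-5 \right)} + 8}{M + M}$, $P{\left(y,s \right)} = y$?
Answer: $- \frac{127736510}{569} \approx -2.2449 \cdot 10^{5}$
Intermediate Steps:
$b{\left(D,M \right)} = \frac{7}{M}$ ($b{\left(D,M \right)} = \frac{6 + 8}{M + M} = \frac{14}{2 M} = 14 \frac{1}{2 M} = \frac{7}{M}$)
$K{\left(E \right)} = 4 + \frac{7}{E}$
$K{\left(569 \right)} - 224497 = \left(4 + \frac{7}{569}\right) - 224497 = \frac{2283}{569} - 224497 = - \frac{127736510}{569}$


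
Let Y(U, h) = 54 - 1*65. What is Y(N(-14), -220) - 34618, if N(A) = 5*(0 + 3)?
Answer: -34629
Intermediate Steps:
N(A) = 15 (N(A) = 5*3 = 15)
Y(U, h) = -11 (Y(U, h) = 54 - 65 = -11)
Y(N(-14), -220) - 34618 = -11 - 34618 = -34629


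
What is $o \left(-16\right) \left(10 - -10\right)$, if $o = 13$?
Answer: $-4160$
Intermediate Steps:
$o \left(-16\right) \left(10 - -10\right) = 13 \left(-16\right) \left(10 - -10\right) = - 208 \left(10 + 10\right) = \left(-208\right) 20 = -4160$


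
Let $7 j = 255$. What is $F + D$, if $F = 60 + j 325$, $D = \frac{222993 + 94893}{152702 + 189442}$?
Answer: $\frac{4750184947}{399168} \approx 11900.0$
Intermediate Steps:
$j = \frac{255}{7}$ ($j = \frac{1}{7} \cdot 255 = \frac{255}{7} \approx 36.429$)
$D = \frac{52981}{57024}$ ($D = \frac{317886}{342144} = 317886 \cdot \frac{1}{342144} = \frac{52981}{57024} \approx 0.9291$)
$F = \frac{83295}{7}$ ($F = 60 + \frac{255}{7} \cdot 325 = 60 + \frac{82875}{7} = \frac{83295}{7} \approx 11899.0$)
$F + D = \frac{83295}{7} + \frac{52981}{57024} = \frac{4750184947}{399168}$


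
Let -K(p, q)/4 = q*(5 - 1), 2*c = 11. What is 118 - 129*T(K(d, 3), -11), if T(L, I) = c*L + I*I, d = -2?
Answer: 18565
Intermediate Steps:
c = 11/2 (c = (1/2)*11 = 11/2 ≈ 5.5000)
K(p, q) = -16*q (K(p, q) = -4*q*(5 - 1) = -4*q*4 = -16*q)
T(L, I) = I**2 + 11*L/2 (T(L, I) = 11*L/2 + I*I = 11*L/2 + I**2 = I**2 + 11*L/2)
118 - 129*T(K(d, 3), -11) = 118 - 129*((-11)**2 + 11*(-16*3)/2) = 118 - 129*(121 + (11/2)*(-48)) = 118 - 129*(121 - 264) = 118 - 129*(-143) = 118 + 18447 = 18565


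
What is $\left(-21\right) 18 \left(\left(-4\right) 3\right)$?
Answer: $4536$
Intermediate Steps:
$\left(-21\right) 18 \left(\left(-4\right) 3\right) = \left(-378\right) \left(-12\right) = 4536$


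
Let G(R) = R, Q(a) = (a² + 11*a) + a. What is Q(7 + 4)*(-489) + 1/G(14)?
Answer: -1732037/14 ≈ -1.2372e+5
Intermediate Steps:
Q(a) = a² + 12*a
Q(7 + 4)*(-489) + 1/G(14) = ((7 + 4)*(12 + (7 + 4)))*(-489) + 1/14 = (11*(12 + 11))*(-489) + 1/14 = (11*23)*(-489) + 1/14 = 253*(-489) + 1/14 = -123717 + 1/14 = -1732037/14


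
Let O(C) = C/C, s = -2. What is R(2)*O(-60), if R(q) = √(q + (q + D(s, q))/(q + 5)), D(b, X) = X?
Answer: 3*√14/7 ≈ 1.6036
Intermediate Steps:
O(C) = 1
R(q) = √(q + 2*q/(5 + q)) (R(q) = √(q + (q + q)/(q + 5)) = √(q + (2*q)/(5 + q)) = √(q + 2*q/(5 + q)))
R(2)*O(-60) = √(2*(7 + 2)/(5 + 2))*1 = √(2*9/7)*1 = √(2*(⅐)*9)*1 = √(18/7)*1 = (3*√14/7)*1 = 3*√14/7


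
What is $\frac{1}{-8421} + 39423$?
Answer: $\frac{331981082}{8421} \approx 39423.0$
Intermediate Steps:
$\frac{1}{-8421} + 39423 = - \frac{1}{8421} + 39423 = \frac{331981082}{8421}$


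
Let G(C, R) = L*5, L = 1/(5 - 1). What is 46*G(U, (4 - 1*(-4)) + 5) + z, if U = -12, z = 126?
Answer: 367/2 ≈ 183.50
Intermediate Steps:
L = 1/4 ≈ 0.25000
G(C, R) = 5/4 (G(C, R) = (1/4)*5 = 5/4)
46*G(U, (4 - 1*(-4)) + 5) + z = 46*(5/4) + 126 = 115/2 + 126 = 367/2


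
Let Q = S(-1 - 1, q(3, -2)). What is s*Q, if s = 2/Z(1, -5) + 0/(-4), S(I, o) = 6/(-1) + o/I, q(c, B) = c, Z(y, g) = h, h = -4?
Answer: 15/4 ≈ 3.7500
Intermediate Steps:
Z(y, g) = -4
S(I, o) = -6 + o/I (S(I, o) = 6*(-1) + o/I = -6 + o/I)
s = -½ (s = 2/(-4) + 0/(-4) = 2*(-¼) + 0*(-¼) = -½ + 0 = -½ ≈ -0.50000)
Q = -15/2 (Q = -6 + 3/(-1 - 1) = -6 + 3/(-2) = -6 + 3*(-½) = -6 - 3/2 = -15/2 ≈ -7.5000)
s*Q = -½*(-15/2) = 15/4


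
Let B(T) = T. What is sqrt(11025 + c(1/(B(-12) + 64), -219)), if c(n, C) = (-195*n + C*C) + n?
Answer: sqrt(39872014)/26 ≈ 242.86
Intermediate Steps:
c(n, C) = C**2 - 194*n (c(n, C) = (-195*n + C**2) + n = (C**2 - 195*n) + n = C**2 - 194*n)
sqrt(11025 + c(1/(B(-12) + 64), -219)) = sqrt(11025 + ((-219)**2 - 194/(-12 + 64))) = sqrt(11025 + (47961 - 194/52)) = sqrt(11025 + (47961 - 194*1/52)) = sqrt(11025 + (47961 - 97/26)) = sqrt(11025 + 1246889/26) = sqrt(1533539/26) = sqrt(39872014)/26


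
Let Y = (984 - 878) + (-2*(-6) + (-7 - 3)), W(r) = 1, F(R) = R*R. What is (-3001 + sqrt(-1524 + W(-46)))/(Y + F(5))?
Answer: -3001/133 + I*sqrt(1523)/133 ≈ -22.564 + 0.29343*I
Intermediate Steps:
F(R) = R**2
Y = 108 (Y = 106 + (12 - 10) = 106 + 2 = 108)
(-3001 + sqrt(-1524 + W(-46)))/(Y + F(5)) = (-3001 + sqrt(-1524 + 1))/(108 + 5**2) = (-3001 + sqrt(-1523))/(108 + 25) = (-3001 + I*sqrt(1523))/133 = (-3001 + I*sqrt(1523))*(1/133) = -3001/133 + I*sqrt(1523)/133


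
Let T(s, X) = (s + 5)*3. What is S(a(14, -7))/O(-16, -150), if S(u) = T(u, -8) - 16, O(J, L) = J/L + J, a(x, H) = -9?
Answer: 525/298 ≈ 1.7617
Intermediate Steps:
T(s, X) = 15 + 3*s (T(s, X) = (5 + s)*3 = 15 + 3*s)
O(J, L) = J + J/L (O(J, L) = J/L + J = J + J/L)
S(u) = -1 + 3*u (S(u) = (15 + 3*u) - 16 = -1 + 3*u)
S(a(14, -7))/O(-16, -150) = (-1 + 3*(-9))/(-16 - 16/(-150)) = (-1 - 27)/(-16 - 16*(-1/150)) = -28/(-16 + 8/75) = -28/(-1192/75) = -28*(-75/1192) = 525/298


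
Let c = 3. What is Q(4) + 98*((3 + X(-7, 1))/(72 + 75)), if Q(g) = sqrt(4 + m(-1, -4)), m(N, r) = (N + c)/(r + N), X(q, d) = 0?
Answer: 2 + 3*sqrt(10)/5 ≈ 3.8974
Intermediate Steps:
m(N, r) = (3 + N)/(N + r) (m(N, r) = (N + 3)/(r + N) = (3 + N)/(N + r))
Q(g) = 3*sqrt(10)/5 (Q(g) = sqrt(4 + (3 - 1)/(-1 - 4)) = sqrt(4 + 2/(-5)) = sqrt(4 - 1/5*2) = sqrt(4 - 2/5) = sqrt(18/5) = 3*sqrt(10)/5)
Q(4) + 98*((3 + X(-7, 1))/(72 + 75)) = 3*sqrt(10)/5 + 98*((3 + 0)/(72 + 75)) = 3*sqrt(10)/5 + 98*(3/147) = 3*sqrt(10)/5 + 98*(3*(1/147)) = 3*sqrt(10)/5 + 98*(1/49) = 3*sqrt(10)/5 + 2 = 2 + 3*sqrt(10)/5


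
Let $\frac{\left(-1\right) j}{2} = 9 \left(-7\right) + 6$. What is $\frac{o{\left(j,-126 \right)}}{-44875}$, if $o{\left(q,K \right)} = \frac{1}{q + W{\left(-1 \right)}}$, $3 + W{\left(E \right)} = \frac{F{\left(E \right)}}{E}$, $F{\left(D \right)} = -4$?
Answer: $- \frac{1}{5160625} \approx -1.9377 \cdot 10^{-7}$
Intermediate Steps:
$W{\left(E \right)} = -3 - \frac{4}{E}$
$j = 114$ ($j = - 2 \left(9 \left(-7\right) + 6\right) = - 2 \left(-63 + 6\right) = \left(-2\right) \left(-57\right) = 114$)
$o{\left(q,K \right)} = \frac{1}{1 + q}$ ($o{\left(q,K \right)} = \frac{1}{q - \left(3 + \frac{4}{-1}\right)} = \frac{1}{q - -1} = \frac{1}{q + \left(-3 + 4\right)} = \frac{1}{q + 1} = \frac{1}{1 + q}$)
$\frac{o{\left(j,-126 \right)}}{-44875} = \frac{1}{\left(1 + 114\right) \left(-44875\right)} = \frac{1}{115} \left(- \frac{1}{44875}\right) = - \frac{1}{5160625}$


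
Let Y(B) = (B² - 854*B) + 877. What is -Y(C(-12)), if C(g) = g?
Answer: -11269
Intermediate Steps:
Y(B) = 877 + B² - 854*B
-Y(C(-12)) = -(877 + (-12)² - 854*(-12)) = -(877 + 144 + 10248) = -1*11269 = -11269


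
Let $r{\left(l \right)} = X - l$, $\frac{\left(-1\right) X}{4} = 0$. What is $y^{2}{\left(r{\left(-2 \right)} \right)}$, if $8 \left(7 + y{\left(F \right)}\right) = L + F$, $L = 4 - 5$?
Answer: $\frac{3025}{64} \approx 47.266$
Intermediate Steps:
$X = 0$ ($X = \left(-4\right) 0 = 0$)
$r{\left(l \right)} = - l$ ($r{\left(l \right)} = 0 - l = - l$)
$L = -1$ ($L = 4 - 5 = -1$)
$y{\left(F \right)} = - \frac{57}{8} + \frac{F}{8}$ ($y{\left(F \right)} = -7 + \frac{-1 + F}{8} = -7 + \left(- \frac{1}{8} + \frac{F}{8}\right) = - \frac{57}{8} + \frac{F}{8}$)
$y^{2}{\left(r{\left(-2 \right)} \right)} = \left(- \frac{57}{8} + \frac{\left(-1\right) \left(-2\right)}{8}\right)^{2} = \left(- \frac{57}{8} + \frac{1}{8} \cdot 2\right)^{2} = \left(- \frac{57}{8} + \frac{1}{4}\right)^{2} = \left(- \frac{55}{8}\right)^{2} = \frac{3025}{64}$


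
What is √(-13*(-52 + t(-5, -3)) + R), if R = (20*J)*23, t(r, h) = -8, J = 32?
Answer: 10*√155 ≈ 124.50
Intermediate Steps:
R = 14720 (R = (20*32)*23 = 640*23 = 14720)
√(-13*(-52 + t(-5, -3)) + R) = √(-13*(-52 - 8) + 14720) = √(-13*(-60) + 14720) = √(780 + 14720) = √15500 = 10*√155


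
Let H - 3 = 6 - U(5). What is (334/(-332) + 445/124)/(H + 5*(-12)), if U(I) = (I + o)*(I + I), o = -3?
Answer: -26581/730732 ≈ -0.036376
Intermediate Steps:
U(I) = 2*I*(-3 + I) (U(I) = (I - 3)*(I + I) = (-3 + I)*(2*I) = 2*I*(-3 + I))
H = -11 (H = 3 + (6 - 2*5*(-3 + 5)) = 3 + (6 - 2*5*2) = 3 + (6 - 1*20) = 3 + (6 - 20) = 3 - 14 = -11)
(334/(-332) + 445/124)/(H + 5*(-12)) = (334/(-332) + 445/124)/(-11 + 5*(-12)) = (334*(-1/332) + 445*(1/124))/(-11 - 60) = (-167/166 + 445/124)/(-71) = (26581/10292)*(-1/71) = -26581/730732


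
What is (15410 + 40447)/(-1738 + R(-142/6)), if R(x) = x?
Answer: -167571/5285 ≈ -31.707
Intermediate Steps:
(15410 + 40447)/(-1738 + R(-142/6)) = (15410 + 40447)/(-1738 - 142/6) = 55857/(-1738 - 142*1/6) = 55857/(-1738 - 71/3) = 55857/(-5285/3) = 55857*(-3/5285) = -167571/5285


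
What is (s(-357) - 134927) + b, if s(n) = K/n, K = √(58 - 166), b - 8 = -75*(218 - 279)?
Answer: -130344 - 2*I*√3/119 ≈ -1.3034e+5 - 0.02911*I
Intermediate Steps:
b = 4583 (b = 8 - 75*(218 - 279) = 8 - 75*(-61) = 8 + 4575 = 4583)
K = 6*I*√3 (K = √(-108) = 6*I*√3 ≈ 10.392*I)
s(n) = 6*I*√3/n (s(n) = (6*I*√3)/n = 6*I*√3/n)
(s(-357) - 134927) + b = (6*I*√3/(-357) - 134927) + 4583 = (6*I*√3*(-1/357) - 134927) + 4583 = (-2*I*√3/119 - 134927) + 4583 = (-134927 - 2*I*√3/119) + 4583 = -130344 - 2*I*√3/119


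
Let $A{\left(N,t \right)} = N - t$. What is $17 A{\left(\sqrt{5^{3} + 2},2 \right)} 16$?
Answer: $-544 + 272 \sqrt{127} \approx 2521.3$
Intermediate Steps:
$17 A{\left(\sqrt{5^{3} + 2},2 \right)} 16 = 17 \left(\sqrt{5^{3} + 2} - 2\right) 16 = 17 \left(\sqrt{125 + 2} - 2\right) 16 = 17 \left(\sqrt{127} - 2\right) 16 = 17 \left(-2 + \sqrt{127}\right) 16 = \left(-34 + 17 \sqrt{127}\right) 16 = -544 + 272 \sqrt{127}$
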